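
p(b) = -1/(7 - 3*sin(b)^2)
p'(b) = -6*sin(b)*cos(b)/(7 - 3*sin(b)^2)^2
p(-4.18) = -0.21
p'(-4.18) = 0.12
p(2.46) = -0.17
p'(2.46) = 0.09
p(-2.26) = -0.19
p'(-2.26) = -0.11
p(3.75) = -0.17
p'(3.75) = -0.08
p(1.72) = -0.25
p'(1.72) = 0.05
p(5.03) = -0.23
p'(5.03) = 0.10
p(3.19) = -0.14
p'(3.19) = -0.01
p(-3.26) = -0.14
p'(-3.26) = 0.01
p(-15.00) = -0.17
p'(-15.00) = -0.09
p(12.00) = -0.16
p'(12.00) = 0.07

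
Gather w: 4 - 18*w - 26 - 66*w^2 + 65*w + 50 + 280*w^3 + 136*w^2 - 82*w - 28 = 280*w^3 + 70*w^2 - 35*w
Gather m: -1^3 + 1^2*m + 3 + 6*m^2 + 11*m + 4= 6*m^2 + 12*m + 6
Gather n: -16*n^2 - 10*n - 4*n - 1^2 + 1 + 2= -16*n^2 - 14*n + 2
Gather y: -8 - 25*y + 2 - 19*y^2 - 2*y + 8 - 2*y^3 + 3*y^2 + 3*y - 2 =-2*y^3 - 16*y^2 - 24*y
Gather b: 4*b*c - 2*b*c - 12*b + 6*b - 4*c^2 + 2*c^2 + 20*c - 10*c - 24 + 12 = b*(2*c - 6) - 2*c^2 + 10*c - 12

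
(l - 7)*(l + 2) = l^2 - 5*l - 14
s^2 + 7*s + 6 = (s + 1)*(s + 6)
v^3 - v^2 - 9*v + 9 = (v - 3)*(v - 1)*(v + 3)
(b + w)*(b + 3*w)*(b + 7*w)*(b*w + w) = b^4*w + 11*b^3*w^2 + b^3*w + 31*b^2*w^3 + 11*b^2*w^2 + 21*b*w^4 + 31*b*w^3 + 21*w^4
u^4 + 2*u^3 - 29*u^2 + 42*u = u*(u - 3)*(u - 2)*(u + 7)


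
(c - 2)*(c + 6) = c^2 + 4*c - 12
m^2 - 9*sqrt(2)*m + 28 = (m - 7*sqrt(2))*(m - 2*sqrt(2))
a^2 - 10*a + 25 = (a - 5)^2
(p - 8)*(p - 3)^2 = p^3 - 14*p^2 + 57*p - 72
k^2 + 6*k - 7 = (k - 1)*(k + 7)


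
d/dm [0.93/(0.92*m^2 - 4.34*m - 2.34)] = (4.0362 - 1.7112*m)/(-0.92*m^2 + 4.34*m + 2.34)^2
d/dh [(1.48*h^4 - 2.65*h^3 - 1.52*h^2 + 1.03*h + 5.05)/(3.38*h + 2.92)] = (15.0072*h^4 - 0.627599999999996*h^3 - 28.3516*h^2 - 8.8768*h - 14.0614)/(11.4244*h^2 + 19.7392*h + 8.5264)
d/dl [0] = 0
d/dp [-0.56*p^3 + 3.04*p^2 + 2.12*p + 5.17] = -1.68*p^2 + 6.08*p + 2.12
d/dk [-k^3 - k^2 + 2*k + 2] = -3*k^2 - 2*k + 2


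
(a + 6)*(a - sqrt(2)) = a^2 - sqrt(2)*a + 6*a - 6*sqrt(2)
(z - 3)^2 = z^2 - 6*z + 9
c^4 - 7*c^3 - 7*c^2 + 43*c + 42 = (c - 7)*(c - 3)*(c + 1)*(c + 2)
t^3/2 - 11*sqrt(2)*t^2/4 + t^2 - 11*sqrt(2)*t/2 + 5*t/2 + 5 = (t/2 + 1)*(t - 5*sqrt(2))*(t - sqrt(2)/2)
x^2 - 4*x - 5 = (x - 5)*(x + 1)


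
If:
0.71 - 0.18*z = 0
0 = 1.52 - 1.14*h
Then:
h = 1.33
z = 3.94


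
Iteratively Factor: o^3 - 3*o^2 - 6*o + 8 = (o - 4)*(o^2 + o - 2) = (o - 4)*(o + 2)*(o - 1)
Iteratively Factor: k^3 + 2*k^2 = (k + 2)*(k^2) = k*(k + 2)*(k)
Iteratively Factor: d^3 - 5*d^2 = (d)*(d^2 - 5*d) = d*(d - 5)*(d)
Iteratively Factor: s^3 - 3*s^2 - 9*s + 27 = (s - 3)*(s^2 - 9) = (s - 3)^2*(s + 3)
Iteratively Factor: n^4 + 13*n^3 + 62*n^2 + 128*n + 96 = (n + 4)*(n^3 + 9*n^2 + 26*n + 24) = (n + 2)*(n + 4)*(n^2 + 7*n + 12) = (n + 2)*(n + 4)^2*(n + 3)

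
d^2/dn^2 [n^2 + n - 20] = 2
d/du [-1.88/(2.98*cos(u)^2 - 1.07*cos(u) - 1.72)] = (2.0116 - 11.2048*cos(u))*sin(u)/(-2.98*cos(u)^2 + 1.07*cos(u) + 1.72)^2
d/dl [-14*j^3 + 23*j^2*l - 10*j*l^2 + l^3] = 23*j^2 - 20*j*l + 3*l^2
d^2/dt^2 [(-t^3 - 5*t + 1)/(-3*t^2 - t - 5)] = 2*(31*t^3 - 12*t^2 - 159*t - 11)/(27*t^6 + 27*t^5 + 144*t^4 + 91*t^3 + 240*t^2 + 75*t + 125)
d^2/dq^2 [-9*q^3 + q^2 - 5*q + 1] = 2 - 54*q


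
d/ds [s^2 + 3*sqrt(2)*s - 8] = 2*s + 3*sqrt(2)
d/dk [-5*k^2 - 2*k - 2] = -10*k - 2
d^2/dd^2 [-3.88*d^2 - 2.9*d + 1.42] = -7.76000000000000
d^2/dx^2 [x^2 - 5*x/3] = 2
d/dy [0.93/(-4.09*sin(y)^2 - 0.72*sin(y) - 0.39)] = (7.6074*sin(y) + 0.6696)*cos(y)/(4.09*sin(y)^2 + 0.72*sin(y) + 0.39)^2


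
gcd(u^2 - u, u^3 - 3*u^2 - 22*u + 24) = u - 1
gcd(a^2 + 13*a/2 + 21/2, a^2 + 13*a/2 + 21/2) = a^2 + 13*a/2 + 21/2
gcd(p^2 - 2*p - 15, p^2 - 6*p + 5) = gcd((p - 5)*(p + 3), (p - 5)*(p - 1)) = p - 5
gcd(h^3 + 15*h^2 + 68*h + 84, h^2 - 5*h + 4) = 1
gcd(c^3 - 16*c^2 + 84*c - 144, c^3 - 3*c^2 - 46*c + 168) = c^2 - 10*c + 24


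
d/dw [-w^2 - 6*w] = -2*w - 6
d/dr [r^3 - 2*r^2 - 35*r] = 3*r^2 - 4*r - 35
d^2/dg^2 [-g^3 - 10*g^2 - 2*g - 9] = -6*g - 20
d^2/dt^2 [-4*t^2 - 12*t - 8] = -8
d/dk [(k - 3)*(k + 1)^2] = (k + 1)*(3*k - 5)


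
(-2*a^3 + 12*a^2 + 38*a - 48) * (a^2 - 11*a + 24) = -2*a^5 + 34*a^4 - 142*a^3 - 178*a^2 + 1440*a - 1152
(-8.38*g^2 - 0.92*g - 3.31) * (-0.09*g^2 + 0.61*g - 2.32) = 0.7542*g^4 - 5.029*g^3 + 19.1783*g^2 + 0.1153*g + 7.6792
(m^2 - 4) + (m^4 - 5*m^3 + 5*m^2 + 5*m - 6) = m^4 - 5*m^3 + 6*m^2 + 5*m - 10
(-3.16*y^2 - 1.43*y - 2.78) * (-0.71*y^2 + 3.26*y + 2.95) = 2.2436*y^4 - 9.2863*y^3 - 12.01*y^2 - 13.2813*y - 8.201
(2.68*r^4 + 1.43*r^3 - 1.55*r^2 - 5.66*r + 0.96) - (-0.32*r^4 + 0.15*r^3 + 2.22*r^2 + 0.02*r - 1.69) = 3.0*r^4 + 1.28*r^3 - 3.77*r^2 - 5.68*r + 2.65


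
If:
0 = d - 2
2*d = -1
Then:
No Solution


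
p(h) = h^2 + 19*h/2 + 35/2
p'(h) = 2*h + 19/2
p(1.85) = 38.50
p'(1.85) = 13.20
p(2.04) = 41.04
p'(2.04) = 13.58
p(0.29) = 20.34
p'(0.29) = 10.08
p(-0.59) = 12.24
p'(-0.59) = 8.32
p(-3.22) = -2.72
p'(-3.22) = 3.06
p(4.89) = 87.87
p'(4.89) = 19.28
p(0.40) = 21.46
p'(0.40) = 10.30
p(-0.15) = 16.10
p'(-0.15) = 9.20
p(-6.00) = -3.50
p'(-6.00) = -2.50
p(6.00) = 110.50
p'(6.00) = 21.50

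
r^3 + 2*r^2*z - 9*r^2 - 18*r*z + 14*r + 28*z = (r - 7)*(r - 2)*(r + 2*z)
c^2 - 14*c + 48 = (c - 8)*(c - 6)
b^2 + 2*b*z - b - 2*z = (b - 1)*(b + 2*z)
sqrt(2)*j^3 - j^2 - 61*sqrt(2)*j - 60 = (j - 6*sqrt(2))*(j + 5*sqrt(2))*(sqrt(2)*j + 1)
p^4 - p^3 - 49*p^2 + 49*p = p*(p - 7)*(p - 1)*(p + 7)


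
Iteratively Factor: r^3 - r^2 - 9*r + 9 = (r + 3)*(r^2 - 4*r + 3) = (r - 3)*(r + 3)*(r - 1)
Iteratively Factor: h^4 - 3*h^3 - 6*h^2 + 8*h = (h + 2)*(h^3 - 5*h^2 + 4*h) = (h - 4)*(h + 2)*(h^2 - h) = h*(h - 4)*(h + 2)*(h - 1)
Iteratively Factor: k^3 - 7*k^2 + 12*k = (k - 4)*(k^2 - 3*k) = (k - 4)*(k - 3)*(k)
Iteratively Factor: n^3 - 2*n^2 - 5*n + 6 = (n - 1)*(n^2 - n - 6) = (n - 1)*(n + 2)*(n - 3)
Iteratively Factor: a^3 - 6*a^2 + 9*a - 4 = (a - 1)*(a^2 - 5*a + 4) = (a - 1)^2*(a - 4)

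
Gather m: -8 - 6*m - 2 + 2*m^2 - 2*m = 2*m^2 - 8*m - 10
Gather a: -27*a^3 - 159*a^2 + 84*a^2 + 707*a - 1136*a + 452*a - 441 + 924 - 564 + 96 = -27*a^3 - 75*a^2 + 23*a + 15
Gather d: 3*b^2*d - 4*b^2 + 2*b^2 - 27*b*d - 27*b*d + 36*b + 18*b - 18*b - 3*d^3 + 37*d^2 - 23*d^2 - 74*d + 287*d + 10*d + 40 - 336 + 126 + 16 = -2*b^2 + 36*b - 3*d^3 + 14*d^2 + d*(3*b^2 - 54*b + 223) - 154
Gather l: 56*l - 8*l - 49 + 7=48*l - 42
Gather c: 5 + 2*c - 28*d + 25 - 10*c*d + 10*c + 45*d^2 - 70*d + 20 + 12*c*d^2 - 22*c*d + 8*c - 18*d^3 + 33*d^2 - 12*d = c*(12*d^2 - 32*d + 20) - 18*d^3 + 78*d^2 - 110*d + 50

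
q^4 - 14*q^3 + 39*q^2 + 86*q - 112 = (q - 8)*(q - 7)*(q - 1)*(q + 2)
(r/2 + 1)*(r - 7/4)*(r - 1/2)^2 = r^4/2 - 3*r^3/8 - 7*r^2/4 + 57*r/32 - 7/16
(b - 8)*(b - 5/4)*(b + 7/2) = b^3 - 23*b^2/4 - 179*b/8 + 35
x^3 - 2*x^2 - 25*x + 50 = (x - 5)*(x - 2)*(x + 5)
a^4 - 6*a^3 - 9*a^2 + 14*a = a*(a - 7)*(a - 1)*(a + 2)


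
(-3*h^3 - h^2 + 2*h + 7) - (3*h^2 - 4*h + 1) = -3*h^3 - 4*h^2 + 6*h + 6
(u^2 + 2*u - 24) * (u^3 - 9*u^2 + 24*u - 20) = u^5 - 7*u^4 - 18*u^3 + 244*u^2 - 616*u + 480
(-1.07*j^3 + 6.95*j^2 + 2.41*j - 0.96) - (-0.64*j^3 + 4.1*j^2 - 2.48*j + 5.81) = -0.43*j^3 + 2.85*j^2 + 4.89*j - 6.77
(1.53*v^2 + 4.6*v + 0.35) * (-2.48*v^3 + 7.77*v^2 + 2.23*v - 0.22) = -3.7944*v^5 + 0.4801*v^4 + 38.2859*v^3 + 12.6409*v^2 - 0.2315*v - 0.077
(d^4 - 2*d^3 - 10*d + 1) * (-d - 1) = -d^5 + d^4 + 2*d^3 + 10*d^2 + 9*d - 1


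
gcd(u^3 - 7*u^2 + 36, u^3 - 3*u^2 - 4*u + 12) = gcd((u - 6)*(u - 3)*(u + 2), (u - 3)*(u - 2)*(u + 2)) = u^2 - u - 6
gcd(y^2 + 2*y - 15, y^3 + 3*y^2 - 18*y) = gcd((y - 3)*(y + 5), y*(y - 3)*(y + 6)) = y - 3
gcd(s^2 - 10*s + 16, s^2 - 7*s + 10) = s - 2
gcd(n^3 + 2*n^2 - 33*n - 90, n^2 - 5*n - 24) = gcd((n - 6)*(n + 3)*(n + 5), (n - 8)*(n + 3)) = n + 3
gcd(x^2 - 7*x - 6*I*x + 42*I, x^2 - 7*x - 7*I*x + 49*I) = x - 7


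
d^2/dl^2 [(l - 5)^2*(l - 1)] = 6*l - 22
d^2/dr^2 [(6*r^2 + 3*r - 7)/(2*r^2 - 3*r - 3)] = 12*(8*r^3 + 4*r^2 + 30*r - 13)/(8*r^6 - 36*r^5 + 18*r^4 + 81*r^3 - 27*r^2 - 81*r - 27)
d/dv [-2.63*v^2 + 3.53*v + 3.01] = 3.53 - 5.26*v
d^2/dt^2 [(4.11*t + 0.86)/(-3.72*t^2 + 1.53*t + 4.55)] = ((4.11*t + 0.86)*(7.44*t - 1.53)*(14.88*t - 3.06) + (91.7352*t - 6.1782)*(-3.72*t^2 + 1.53*t + 4.55))/(-3.72*t^2 + 1.53*t + 4.55)^3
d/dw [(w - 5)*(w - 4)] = 2*w - 9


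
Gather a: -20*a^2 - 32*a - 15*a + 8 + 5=-20*a^2 - 47*a + 13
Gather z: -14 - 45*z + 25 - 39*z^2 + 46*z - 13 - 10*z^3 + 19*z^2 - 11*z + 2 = -10*z^3 - 20*z^2 - 10*z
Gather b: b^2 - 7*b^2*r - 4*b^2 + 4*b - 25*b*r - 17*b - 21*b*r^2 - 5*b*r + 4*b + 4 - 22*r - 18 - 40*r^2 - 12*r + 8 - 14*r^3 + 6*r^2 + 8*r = b^2*(-7*r - 3) + b*(-21*r^2 - 30*r - 9) - 14*r^3 - 34*r^2 - 26*r - 6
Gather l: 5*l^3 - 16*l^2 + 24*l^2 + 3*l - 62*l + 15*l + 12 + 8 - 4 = 5*l^3 + 8*l^2 - 44*l + 16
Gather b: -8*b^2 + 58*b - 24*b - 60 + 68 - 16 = -8*b^2 + 34*b - 8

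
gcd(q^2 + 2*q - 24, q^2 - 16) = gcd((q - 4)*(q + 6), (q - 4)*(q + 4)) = q - 4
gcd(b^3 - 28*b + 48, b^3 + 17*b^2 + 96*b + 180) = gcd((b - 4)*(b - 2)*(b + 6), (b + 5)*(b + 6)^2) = b + 6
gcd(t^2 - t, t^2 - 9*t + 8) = t - 1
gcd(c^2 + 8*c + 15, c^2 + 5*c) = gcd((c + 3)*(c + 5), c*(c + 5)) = c + 5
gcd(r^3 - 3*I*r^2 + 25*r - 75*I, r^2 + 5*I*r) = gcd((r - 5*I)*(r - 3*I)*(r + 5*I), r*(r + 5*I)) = r + 5*I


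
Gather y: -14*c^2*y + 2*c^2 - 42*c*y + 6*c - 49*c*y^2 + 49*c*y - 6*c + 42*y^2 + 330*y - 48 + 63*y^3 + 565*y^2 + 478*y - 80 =2*c^2 + 63*y^3 + y^2*(607 - 49*c) + y*(-14*c^2 + 7*c + 808) - 128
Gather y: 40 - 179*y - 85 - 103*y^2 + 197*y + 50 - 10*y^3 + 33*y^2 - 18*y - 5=-10*y^3 - 70*y^2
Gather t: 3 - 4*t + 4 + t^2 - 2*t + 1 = t^2 - 6*t + 8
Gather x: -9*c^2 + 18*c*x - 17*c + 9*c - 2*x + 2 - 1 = -9*c^2 - 8*c + x*(18*c - 2) + 1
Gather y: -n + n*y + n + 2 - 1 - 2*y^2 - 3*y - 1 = -2*y^2 + y*(n - 3)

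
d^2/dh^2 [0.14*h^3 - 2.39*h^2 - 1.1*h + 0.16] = 0.84*h - 4.78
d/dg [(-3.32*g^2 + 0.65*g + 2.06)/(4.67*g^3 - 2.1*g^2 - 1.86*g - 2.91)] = (15.5044*g^4 - 6.071*g^3 - 21.3204*g^2 + 27.9744*g + 1.9401)/(21.8089*g^6 - 19.614*g^5 - 12.9624*g^4 - 19.3674*g^3 + 15.6816*g^2 + 10.8252*g + 8.4681)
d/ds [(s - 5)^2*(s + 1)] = 3*(s - 5)*(s - 1)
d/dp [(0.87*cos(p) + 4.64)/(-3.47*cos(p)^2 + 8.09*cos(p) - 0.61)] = (-3.0189*cos(p)^2 - 32.2016*cos(p) + 38.0683)*sin(p)/(12.0409*cos(p)^4 - 56.1446*cos(p)^3 + 69.6815*cos(p)^2 - 9.8698*cos(p) + 0.3721)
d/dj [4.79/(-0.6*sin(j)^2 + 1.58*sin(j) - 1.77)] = (5.748*sin(j) - 7.5682)*cos(j)/(0.6*sin(j)^2 - 1.58*sin(j) + 1.77)^2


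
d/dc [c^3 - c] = 3*c^2 - 1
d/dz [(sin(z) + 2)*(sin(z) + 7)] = (2*sin(z) + 9)*cos(z)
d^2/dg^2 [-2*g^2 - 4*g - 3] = -4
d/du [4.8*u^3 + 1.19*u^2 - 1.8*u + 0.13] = 14.4*u^2 + 2.38*u - 1.8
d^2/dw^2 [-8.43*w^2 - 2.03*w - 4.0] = -16.8600000000000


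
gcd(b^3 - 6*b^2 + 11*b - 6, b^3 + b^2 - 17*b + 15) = b^2 - 4*b + 3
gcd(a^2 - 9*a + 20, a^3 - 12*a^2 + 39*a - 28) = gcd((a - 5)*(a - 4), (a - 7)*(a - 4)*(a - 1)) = a - 4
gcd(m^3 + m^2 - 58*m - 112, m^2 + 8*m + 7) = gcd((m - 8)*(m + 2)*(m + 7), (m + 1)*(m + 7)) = m + 7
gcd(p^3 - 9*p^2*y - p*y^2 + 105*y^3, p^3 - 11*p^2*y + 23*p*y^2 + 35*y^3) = p^2 - 12*p*y + 35*y^2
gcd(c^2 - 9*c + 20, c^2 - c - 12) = c - 4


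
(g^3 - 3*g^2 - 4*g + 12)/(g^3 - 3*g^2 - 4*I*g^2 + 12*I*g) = (g^2 - 4)/(g*(g - 4*I))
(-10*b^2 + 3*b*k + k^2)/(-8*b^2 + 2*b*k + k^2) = (5*b + k)/(4*b + k)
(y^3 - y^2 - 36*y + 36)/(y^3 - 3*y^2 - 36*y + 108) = (y - 1)/(y - 3)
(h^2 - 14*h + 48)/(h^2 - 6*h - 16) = (h - 6)/(h + 2)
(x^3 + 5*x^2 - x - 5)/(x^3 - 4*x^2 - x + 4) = (x + 5)/(x - 4)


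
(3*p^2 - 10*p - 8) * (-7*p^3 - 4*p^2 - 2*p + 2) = -21*p^5 + 58*p^4 + 90*p^3 + 58*p^2 - 4*p - 16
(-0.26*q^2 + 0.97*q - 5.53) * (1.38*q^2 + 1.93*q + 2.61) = -0.3588*q^4 + 0.8368*q^3 - 6.4379*q^2 - 8.1412*q - 14.4333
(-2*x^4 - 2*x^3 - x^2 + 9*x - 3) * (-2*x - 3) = 4*x^5 + 10*x^4 + 8*x^3 - 15*x^2 - 21*x + 9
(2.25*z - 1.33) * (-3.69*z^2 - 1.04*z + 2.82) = -8.3025*z^3 + 2.5677*z^2 + 7.7282*z - 3.7506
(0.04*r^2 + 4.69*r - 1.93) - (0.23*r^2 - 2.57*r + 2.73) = -0.19*r^2 + 7.26*r - 4.66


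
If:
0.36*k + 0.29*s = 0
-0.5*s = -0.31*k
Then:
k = 0.00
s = 0.00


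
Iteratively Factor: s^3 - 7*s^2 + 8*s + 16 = (s - 4)*(s^2 - 3*s - 4) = (s - 4)*(s + 1)*(s - 4)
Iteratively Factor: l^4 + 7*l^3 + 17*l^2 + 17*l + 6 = (l + 1)*(l^3 + 6*l^2 + 11*l + 6) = (l + 1)*(l + 2)*(l^2 + 4*l + 3) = (l + 1)*(l + 2)*(l + 3)*(l + 1)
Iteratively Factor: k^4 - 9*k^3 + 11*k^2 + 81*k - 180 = (k - 5)*(k^3 - 4*k^2 - 9*k + 36) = (k - 5)*(k - 3)*(k^2 - k - 12) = (k - 5)*(k - 4)*(k - 3)*(k + 3)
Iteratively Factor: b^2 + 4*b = (b)*(b + 4)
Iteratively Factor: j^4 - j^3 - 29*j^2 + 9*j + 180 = (j + 3)*(j^3 - 4*j^2 - 17*j + 60) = (j - 5)*(j + 3)*(j^2 + j - 12) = (j - 5)*(j + 3)*(j + 4)*(j - 3)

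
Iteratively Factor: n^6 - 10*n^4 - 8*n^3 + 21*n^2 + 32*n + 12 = (n - 2)*(n^5 + 2*n^4 - 6*n^3 - 20*n^2 - 19*n - 6) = (n - 2)*(n + 1)*(n^4 + n^3 - 7*n^2 - 13*n - 6) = (n - 2)*(n + 1)^2*(n^3 - 7*n - 6) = (n - 2)*(n + 1)^2*(n + 2)*(n^2 - 2*n - 3) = (n - 3)*(n - 2)*(n + 1)^2*(n + 2)*(n + 1)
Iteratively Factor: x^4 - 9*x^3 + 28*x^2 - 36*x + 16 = (x - 2)*(x^3 - 7*x^2 + 14*x - 8) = (x - 2)^2*(x^2 - 5*x + 4) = (x - 2)^2*(x - 1)*(x - 4)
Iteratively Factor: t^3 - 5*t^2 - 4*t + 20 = (t - 2)*(t^2 - 3*t - 10) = (t - 2)*(t + 2)*(t - 5)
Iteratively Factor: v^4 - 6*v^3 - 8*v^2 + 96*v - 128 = (v - 4)*(v^3 - 2*v^2 - 16*v + 32) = (v - 4)*(v + 4)*(v^2 - 6*v + 8) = (v - 4)*(v - 2)*(v + 4)*(v - 4)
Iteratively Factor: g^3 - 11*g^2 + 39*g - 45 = (g - 5)*(g^2 - 6*g + 9) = (g - 5)*(g - 3)*(g - 3)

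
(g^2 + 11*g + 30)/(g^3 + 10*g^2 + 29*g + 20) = (g + 6)/(g^2 + 5*g + 4)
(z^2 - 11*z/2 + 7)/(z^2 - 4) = (z - 7/2)/(z + 2)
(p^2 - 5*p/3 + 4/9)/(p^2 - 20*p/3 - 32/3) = (-9*p^2 + 15*p - 4)/(3*(-3*p^2 + 20*p + 32))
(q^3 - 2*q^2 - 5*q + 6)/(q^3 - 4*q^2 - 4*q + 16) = (q^2 - 4*q + 3)/(q^2 - 6*q + 8)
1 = 1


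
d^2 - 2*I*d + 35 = (d - 7*I)*(d + 5*I)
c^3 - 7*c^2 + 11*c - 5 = (c - 5)*(c - 1)^2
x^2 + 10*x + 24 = (x + 4)*(x + 6)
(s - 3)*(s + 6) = s^2 + 3*s - 18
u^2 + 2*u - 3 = (u - 1)*(u + 3)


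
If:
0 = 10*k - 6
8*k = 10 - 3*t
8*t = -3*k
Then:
No Solution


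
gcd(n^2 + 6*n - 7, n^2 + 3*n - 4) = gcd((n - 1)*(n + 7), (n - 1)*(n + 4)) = n - 1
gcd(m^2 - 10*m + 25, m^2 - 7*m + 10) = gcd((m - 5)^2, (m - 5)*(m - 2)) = m - 5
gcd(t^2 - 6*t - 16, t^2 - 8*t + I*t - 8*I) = t - 8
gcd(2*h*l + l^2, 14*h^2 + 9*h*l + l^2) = 2*h + l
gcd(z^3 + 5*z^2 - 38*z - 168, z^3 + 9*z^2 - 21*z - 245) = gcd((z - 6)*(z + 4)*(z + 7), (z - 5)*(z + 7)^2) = z + 7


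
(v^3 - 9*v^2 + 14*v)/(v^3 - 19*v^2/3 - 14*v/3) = 3*(v - 2)/(3*v + 2)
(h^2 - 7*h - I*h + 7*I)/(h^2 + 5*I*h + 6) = (h - 7)/(h + 6*I)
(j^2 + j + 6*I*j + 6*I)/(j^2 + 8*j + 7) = (j + 6*I)/(j + 7)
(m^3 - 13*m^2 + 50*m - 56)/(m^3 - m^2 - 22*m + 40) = (m - 7)/(m + 5)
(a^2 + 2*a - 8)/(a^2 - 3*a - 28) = (a - 2)/(a - 7)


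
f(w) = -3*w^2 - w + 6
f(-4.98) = -63.42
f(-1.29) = 2.30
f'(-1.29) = 6.74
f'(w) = -6*w - 1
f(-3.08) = -19.38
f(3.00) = -24.00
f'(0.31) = -2.86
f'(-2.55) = 14.30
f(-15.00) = -654.00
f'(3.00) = -19.00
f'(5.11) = -31.66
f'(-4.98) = 28.88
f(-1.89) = -2.83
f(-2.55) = -10.96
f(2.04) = -8.52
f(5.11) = -77.45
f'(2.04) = -13.24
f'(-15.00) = 89.00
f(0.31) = 5.40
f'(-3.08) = 17.48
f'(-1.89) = 10.34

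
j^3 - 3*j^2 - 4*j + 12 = (j - 3)*(j - 2)*(j + 2)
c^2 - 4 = (c - 2)*(c + 2)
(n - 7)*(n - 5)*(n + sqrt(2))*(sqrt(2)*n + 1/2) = sqrt(2)*n^4 - 12*sqrt(2)*n^3 + 5*n^3/2 - 30*n^2 + 71*sqrt(2)*n^2/2 - 6*sqrt(2)*n + 175*n/2 + 35*sqrt(2)/2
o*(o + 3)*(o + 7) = o^3 + 10*o^2 + 21*o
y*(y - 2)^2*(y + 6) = y^4 + 2*y^3 - 20*y^2 + 24*y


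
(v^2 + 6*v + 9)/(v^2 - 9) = (v + 3)/(v - 3)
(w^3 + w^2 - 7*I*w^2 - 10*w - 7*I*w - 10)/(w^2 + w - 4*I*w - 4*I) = (w^2 - 7*I*w - 10)/(w - 4*I)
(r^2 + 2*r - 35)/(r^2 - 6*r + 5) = (r + 7)/(r - 1)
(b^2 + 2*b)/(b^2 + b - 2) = b/(b - 1)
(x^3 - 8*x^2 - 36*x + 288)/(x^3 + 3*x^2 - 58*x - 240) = (x - 6)/(x + 5)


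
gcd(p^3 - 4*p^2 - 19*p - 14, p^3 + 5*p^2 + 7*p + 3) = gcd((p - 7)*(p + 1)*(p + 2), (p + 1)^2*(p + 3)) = p + 1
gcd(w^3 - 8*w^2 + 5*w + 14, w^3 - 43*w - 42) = w^2 - 6*w - 7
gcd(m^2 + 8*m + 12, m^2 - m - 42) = m + 6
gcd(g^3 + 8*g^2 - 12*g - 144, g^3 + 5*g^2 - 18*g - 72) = g^2 + 2*g - 24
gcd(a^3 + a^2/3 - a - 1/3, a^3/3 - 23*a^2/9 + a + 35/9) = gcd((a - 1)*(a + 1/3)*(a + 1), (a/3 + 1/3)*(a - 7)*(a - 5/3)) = a + 1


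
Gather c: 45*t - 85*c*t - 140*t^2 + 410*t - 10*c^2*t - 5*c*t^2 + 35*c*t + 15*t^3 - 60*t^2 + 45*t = -10*c^2*t + c*(-5*t^2 - 50*t) + 15*t^3 - 200*t^2 + 500*t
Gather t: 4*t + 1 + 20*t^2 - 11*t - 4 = 20*t^2 - 7*t - 3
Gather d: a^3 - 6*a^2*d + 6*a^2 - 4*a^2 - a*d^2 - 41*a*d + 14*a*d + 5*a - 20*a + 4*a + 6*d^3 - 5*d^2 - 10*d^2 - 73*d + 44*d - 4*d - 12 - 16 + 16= a^3 + 2*a^2 - 11*a + 6*d^3 + d^2*(-a - 15) + d*(-6*a^2 - 27*a - 33) - 12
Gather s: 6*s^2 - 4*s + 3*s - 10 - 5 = 6*s^2 - s - 15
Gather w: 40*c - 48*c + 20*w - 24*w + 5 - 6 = -8*c - 4*w - 1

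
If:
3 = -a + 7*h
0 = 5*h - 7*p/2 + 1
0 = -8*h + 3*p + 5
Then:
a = 209/26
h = 41/26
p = 33/13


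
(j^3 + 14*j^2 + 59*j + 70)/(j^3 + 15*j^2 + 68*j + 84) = (j + 5)/(j + 6)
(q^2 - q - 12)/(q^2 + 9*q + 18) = (q - 4)/(q + 6)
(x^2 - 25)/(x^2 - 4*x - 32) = (25 - x^2)/(-x^2 + 4*x + 32)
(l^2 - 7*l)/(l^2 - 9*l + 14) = l/(l - 2)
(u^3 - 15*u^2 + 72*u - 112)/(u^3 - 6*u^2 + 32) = (u - 7)/(u + 2)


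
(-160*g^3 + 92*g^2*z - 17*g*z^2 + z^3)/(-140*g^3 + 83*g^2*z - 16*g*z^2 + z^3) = (-8*g + z)/(-7*g + z)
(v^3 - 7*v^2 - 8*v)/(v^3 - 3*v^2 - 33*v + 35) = v*(v^2 - 7*v - 8)/(v^3 - 3*v^2 - 33*v + 35)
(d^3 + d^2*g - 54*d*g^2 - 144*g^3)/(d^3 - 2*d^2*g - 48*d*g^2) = (d + 3*g)/d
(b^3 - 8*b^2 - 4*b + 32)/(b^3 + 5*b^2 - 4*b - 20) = (b - 8)/(b + 5)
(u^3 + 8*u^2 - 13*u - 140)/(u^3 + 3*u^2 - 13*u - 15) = (u^2 + 3*u - 28)/(u^2 - 2*u - 3)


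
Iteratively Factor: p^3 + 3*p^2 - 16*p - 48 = (p - 4)*(p^2 + 7*p + 12) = (p - 4)*(p + 3)*(p + 4)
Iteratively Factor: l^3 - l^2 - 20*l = (l + 4)*(l^2 - 5*l) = (l - 5)*(l + 4)*(l)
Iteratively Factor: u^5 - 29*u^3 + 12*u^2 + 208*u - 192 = (u - 1)*(u^4 + u^3 - 28*u^2 - 16*u + 192) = (u - 1)*(u + 4)*(u^3 - 3*u^2 - 16*u + 48) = (u - 3)*(u - 1)*(u + 4)*(u^2 - 16) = (u - 3)*(u - 1)*(u + 4)^2*(u - 4)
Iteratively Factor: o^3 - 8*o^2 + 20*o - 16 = (o - 4)*(o^2 - 4*o + 4) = (o - 4)*(o - 2)*(o - 2)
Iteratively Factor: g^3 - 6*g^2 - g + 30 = (g - 5)*(g^2 - g - 6) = (g - 5)*(g - 3)*(g + 2)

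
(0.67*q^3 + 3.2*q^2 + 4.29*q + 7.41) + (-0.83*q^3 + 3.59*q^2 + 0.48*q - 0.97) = -0.16*q^3 + 6.79*q^2 + 4.77*q + 6.44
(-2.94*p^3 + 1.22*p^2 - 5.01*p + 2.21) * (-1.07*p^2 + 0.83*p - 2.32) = 3.1458*p^5 - 3.7456*p^4 + 13.1941*p^3 - 9.3534*p^2 + 13.4575*p - 5.1272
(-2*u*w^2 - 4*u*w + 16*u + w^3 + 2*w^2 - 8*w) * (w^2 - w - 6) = -2*u*w^4 - 2*u*w^3 + 32*u*w^2 + 8*u*w - 96*u + w^5 + w^4 - 16*w^3 - 4*w^2 + 48*w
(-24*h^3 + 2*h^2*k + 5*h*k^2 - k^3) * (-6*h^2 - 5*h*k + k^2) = 144*h^5 + 108*h^4*k - 64*h^3*k^2 - 17*h^2*k^3 + 10*h*k^4 - k^5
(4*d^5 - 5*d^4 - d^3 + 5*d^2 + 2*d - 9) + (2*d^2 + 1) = 4*d^5 - 5*d^4 - d^3 + 7*d^2 + 2*d - 8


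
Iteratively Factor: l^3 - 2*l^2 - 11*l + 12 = (l + 3)*(l^2 - 5*l + 4) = (l - 4)*(l + 3)*(l - 1)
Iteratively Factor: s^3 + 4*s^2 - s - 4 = (s + 1)*(s^2 + 3*s - 4) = (s - 1)*(s + 1)*(s + 4)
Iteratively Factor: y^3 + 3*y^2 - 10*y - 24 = (y + 4)*(y^2 - y - 6) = (y + 2)*(y + 4)*(y - 3)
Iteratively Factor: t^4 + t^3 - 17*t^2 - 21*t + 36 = (t - 1)*(t^3 + 2*t^2 - 15*t - 36) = (t - 1)*(t + 3)*(t^2 - t - 12) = (t - 4)*(t - 1)*(t + 3)*(t + 3)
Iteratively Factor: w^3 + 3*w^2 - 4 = (w - 1)*(w^2 + 4*w + 4) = (w - 1)*(w + 2)*(w + 2)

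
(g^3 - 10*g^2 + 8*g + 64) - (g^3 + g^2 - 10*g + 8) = -11*g^2 + 18*g + 56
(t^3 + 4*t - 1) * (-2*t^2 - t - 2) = -2*t^5 - t^4 - 10*t^3 - 2*t^2 - 7*t + 2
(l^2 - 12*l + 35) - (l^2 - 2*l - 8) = 43 - 10*l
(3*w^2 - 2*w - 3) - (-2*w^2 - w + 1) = 5*w^2 - w - 4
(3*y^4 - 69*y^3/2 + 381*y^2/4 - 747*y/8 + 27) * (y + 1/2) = 3*y^5 - 33*y^4 + 78*y^3 - 183*y^2/4 - 315*y/16 + 27/2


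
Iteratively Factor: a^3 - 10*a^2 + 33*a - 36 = (a - 4)*(a^2 - 6*a + 9) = (a - 4)*(a - 3)*(a - 3)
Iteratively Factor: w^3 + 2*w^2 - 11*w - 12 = (w - 3)*(w^2 + 5*w + 4) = (w - 3)*(w + 4)*(w + 1)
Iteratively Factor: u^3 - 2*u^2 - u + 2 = (u + 1)*(u^2 - 3*u + 2) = (u - 2)*(u + 1)*(u - 1)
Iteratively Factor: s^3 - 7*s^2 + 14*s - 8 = (s - 4)*(s^2 - 3*s + 2) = (s - 4)*(s - 1)*(s - 2)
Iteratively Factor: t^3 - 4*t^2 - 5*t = (t + 1)*(t^2 - 5*t) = (t - 5)*(t + 1)*(t)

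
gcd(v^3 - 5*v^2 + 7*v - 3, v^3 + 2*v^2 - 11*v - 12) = v - 3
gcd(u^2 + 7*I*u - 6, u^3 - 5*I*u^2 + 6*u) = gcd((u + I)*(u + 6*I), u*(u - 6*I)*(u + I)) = u + I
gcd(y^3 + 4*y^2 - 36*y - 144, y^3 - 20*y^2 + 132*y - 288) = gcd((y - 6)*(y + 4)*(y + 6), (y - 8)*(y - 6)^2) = y - 6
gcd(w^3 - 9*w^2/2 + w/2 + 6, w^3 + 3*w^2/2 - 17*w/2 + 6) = w - 3/2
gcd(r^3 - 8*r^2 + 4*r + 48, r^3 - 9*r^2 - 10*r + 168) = r - 6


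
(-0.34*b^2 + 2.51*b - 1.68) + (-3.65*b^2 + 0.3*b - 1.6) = -3.99*b^2 + 2.81*b - 3.28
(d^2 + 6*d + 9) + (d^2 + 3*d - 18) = 2*d^2 + 9*d - 9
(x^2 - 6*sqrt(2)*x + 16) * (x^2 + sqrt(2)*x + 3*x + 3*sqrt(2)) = x^4 - 5*sqrt(2)*x^3 + 3*x^3 - 15*sqrt(2)*x^2 + 4*x^2 + 12*x + 16*sqrt(2)*x + 48*sqrt(2)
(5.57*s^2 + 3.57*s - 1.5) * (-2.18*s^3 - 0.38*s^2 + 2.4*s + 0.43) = -12.1426*s^5 - 9.8992*s^4 + 15.2814*s^3 + 11.5331*s^2 - 2.0649*s - 0.645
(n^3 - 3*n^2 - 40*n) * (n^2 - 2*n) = n^5 - 5*n^4 - 34*n^3 + 80*n^2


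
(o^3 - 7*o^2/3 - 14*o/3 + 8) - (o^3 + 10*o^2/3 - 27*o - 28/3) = -17*o^2/3 + 67*o/3 + 52/3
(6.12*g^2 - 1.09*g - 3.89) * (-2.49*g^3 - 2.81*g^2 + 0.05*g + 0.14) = -15.2388*g^5 - 14.4831*g^4 + 13.055*g^3 + 11.7332*g^2 - 0.3471*g - 0.5446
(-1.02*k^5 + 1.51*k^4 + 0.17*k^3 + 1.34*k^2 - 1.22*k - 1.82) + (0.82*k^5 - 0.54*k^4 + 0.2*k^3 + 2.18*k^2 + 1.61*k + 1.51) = -0.2*k^5 + 0.97*k^4 + 0.37*k^3 + 3.52*k^2 + 0.39*k - 0.31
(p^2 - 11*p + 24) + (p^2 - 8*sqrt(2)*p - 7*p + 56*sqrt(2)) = 2*p^2 - 18*p - 8*sqrt(2)*p + 24 + 56*sqrt(2)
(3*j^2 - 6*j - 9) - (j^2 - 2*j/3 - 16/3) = 2*j^2 - 16*j/3 - 11/3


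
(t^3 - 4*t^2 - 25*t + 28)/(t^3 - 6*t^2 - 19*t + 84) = (t - 1)/(t - 3)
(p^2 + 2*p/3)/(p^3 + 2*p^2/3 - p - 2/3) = p/(p^2 - 1)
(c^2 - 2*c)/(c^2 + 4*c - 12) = c/(c + 6)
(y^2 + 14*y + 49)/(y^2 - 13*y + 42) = (y^2 + 14*y + 49)/(y^2 - 13*y + 42)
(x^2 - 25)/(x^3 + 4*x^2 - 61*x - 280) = (x - 5)/(x^2 - x - 56)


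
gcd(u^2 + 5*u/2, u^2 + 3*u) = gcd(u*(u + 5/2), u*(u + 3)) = u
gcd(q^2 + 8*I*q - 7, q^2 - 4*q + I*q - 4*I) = q + I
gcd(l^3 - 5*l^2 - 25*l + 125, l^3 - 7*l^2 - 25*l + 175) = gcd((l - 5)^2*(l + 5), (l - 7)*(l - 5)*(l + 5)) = l^2 - 25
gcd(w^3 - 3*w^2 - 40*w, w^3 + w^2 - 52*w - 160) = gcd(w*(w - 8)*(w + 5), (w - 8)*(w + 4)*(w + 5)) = w^2 - 3*w - 40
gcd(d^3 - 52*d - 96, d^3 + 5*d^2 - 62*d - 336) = d^2 - 2*d - 48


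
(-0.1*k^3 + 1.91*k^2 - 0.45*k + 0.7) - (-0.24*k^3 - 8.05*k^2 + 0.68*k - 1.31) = 0.14*k^3 + 9.96*k^2 - 1.13*k + 2.01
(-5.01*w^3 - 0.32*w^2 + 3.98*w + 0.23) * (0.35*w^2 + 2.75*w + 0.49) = -1.7535*w^5 - 13.8895*w^4 - 1.9419*w^3 + 10.8687*w^2 + 2.5827*w + 0.1127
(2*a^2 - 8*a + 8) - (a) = 2*a^2 - 9*a + 8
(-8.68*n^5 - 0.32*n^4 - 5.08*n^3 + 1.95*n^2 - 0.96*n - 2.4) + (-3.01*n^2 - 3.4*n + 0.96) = -8.68*n^5 - 0.32*n^4 - 5.08*n^3 - 1.06*n^2 - 4.36*n - 1.44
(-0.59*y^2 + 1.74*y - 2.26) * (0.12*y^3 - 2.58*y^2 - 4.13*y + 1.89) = -0.0708*y^5 + 1.731*y^4 - 2.3237*y^3 - 2.4705*y^2 + 12.6224*y - 4.2714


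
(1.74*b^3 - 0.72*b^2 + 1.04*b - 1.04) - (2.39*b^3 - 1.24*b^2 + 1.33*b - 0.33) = -0.65*b^3 + 0.52*b^2 - 0.29*b - 0.71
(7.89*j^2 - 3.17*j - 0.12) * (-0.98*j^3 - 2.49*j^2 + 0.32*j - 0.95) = -7.7322*j^5 - 16.5395*j^4 + 10.5357*j^3 - 8.2111*j^2 + 2.9731*j + 0.114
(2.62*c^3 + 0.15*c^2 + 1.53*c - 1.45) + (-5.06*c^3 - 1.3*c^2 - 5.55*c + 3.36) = -2.44*c^3 - 1.15*c^2 - 4.02*c + 1.91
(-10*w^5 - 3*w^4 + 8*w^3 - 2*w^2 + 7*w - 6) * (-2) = 20*w^5 + 6*w^4 - 16*w^3 + 4*w^2 - 14*w + 12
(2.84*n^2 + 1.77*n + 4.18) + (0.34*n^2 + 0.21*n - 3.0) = 3.18*n^2 + 1.98*n + 1.18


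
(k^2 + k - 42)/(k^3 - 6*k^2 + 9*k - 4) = (k^2 + k - 42)/(k^3 - 6*k^2 + 9*k - 4)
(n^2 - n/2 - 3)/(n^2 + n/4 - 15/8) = 4*(n - 2)/(4*n - 5)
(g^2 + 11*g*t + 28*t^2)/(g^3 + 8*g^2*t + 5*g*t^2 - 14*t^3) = (-g - 4*t)/(-g^2 - g*t + 2*t^2)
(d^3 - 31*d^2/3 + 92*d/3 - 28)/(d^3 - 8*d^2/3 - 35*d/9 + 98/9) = 3*(d^2 - 8*d + 12)/(3*d^2 - d - 14)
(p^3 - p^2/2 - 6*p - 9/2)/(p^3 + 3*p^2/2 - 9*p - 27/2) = (p + 1)/(p + 3)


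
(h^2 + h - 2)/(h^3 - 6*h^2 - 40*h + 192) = (h^2 + h - 2)/(h^3 - 6*h^2 - 40*h + 192)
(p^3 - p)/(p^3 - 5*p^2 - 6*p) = (p - 1)/(p - 6)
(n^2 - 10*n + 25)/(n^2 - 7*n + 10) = (n - 5)/(n - 2)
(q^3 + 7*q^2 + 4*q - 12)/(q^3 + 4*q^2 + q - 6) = (q + 6)/(q + 3)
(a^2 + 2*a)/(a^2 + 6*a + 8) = a/(a + 4)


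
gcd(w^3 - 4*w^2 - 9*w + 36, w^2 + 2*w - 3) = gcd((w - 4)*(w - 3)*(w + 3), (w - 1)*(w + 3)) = w + 3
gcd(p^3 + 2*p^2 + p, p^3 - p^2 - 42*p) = p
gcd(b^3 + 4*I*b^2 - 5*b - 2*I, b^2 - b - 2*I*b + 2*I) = 1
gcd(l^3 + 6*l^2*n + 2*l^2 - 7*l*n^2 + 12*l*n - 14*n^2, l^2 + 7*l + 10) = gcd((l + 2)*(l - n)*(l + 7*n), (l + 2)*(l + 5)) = l + 2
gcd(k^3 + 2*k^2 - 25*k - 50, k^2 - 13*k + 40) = k - 5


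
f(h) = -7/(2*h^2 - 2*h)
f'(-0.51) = -11.92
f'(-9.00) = -0.00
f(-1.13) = -1.45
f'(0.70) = 31.75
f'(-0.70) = -5.93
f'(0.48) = -2.25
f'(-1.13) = -1.97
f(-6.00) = -0.08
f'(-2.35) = -0.32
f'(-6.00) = -0.03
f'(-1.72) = -0.71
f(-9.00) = -0.04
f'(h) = -7*(2 - 4*h)/(2*h^2 - 2*h)^2 = 7*(2*h - 1)/(2*h^2*(h - 1)^2)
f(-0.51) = -4.54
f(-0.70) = -2.94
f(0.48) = 14.02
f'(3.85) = 0.19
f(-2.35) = -0.44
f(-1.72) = -0.75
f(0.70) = 16.67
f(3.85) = -0.32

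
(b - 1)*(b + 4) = b^2 + 3*b - 4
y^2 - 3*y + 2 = (y - 2)*(y - 1)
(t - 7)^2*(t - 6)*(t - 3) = t^4 - 23*t^3 + 193*t^2 - 693*t + 882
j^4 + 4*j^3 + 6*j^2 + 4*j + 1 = (j + 1)^4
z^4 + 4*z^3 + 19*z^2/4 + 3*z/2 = z*(z + 1/2)*(z + 3/2)*(z + 2)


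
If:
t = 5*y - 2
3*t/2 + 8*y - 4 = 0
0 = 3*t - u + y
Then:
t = 8/31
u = 38/31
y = 14/31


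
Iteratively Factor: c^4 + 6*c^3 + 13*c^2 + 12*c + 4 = (c + 1)*(c^3 + 5*c^2 + 8*c + 4) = (c + 1)*(c + 2)*(c^2 + 3*c + 2) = (c + 1)^2*(c + 2)*(c + 2)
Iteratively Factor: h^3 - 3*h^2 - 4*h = (h + 1)*(h^2 - 4*h) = (h - 4)*(h + 1)*(h)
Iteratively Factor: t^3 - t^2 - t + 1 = (t - 1)*(t^2 - 1) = (t - 1)*(t + 1)*(t - 1)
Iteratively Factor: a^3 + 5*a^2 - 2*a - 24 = (a - 2)*(a^2 + 7*a + 12) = (a - 2)*(a + 4)*(a + 3)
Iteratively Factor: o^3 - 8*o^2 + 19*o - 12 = (o - 3)*(o^2 - 5*o + 4) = (o - 4)*(o - 3)*(o - 1)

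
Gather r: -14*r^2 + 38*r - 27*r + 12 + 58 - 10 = -14*r^2 + 11*r + 60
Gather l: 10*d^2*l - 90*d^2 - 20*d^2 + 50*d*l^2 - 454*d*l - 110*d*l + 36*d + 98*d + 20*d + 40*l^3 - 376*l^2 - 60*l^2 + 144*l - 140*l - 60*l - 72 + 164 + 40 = -110*d^2 + 154*d + 40*l^3 + l^2*(50*d - 436) + l*(10*d^2 - 564*d - 56) + 132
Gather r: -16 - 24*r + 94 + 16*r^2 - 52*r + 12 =16*r^2 - 76*r + 90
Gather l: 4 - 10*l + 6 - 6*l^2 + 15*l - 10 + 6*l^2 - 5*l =0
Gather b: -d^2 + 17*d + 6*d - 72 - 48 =-d^2 + 23*d - 120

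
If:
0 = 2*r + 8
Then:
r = -4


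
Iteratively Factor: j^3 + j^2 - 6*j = (j + 3)*(j^2 - 2*j) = j*(j + 3)*(j - 2)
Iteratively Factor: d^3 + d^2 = (d)*(d^2 + d) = d*(d + 1)*(d)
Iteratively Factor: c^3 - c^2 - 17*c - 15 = (c - 5)*(c^2 + 4*c + 3) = (c - 5)*(c + 3)*(c + 1)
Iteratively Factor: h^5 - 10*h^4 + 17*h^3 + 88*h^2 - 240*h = (h + 3)*(h^4 - 13*h^3 + 56*h^2 - 80*h) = h*(h + 3)*(h^3 - 13*h^2 + 56*h - 80) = h*(h - 4)*(h + 3)*(h^2 - 9*h + 20) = h*(h - 4)^2*(h + 3)*(h - 5)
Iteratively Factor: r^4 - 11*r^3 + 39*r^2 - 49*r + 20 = (r - 1)*(r^3 - 10*r^2 + 29*r - 20) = (r - 1)^2*(r^2 - 9*r + 20) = (r - 5)*(r - 1)^2*(r - 4)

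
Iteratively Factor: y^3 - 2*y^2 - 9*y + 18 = (y - 3)*(y^2 + y - 6) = (y - 3)*(y + 3)*(y - 2)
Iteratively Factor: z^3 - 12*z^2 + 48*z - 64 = (z - 4)*(z^2 - 8*z + 16) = (z - 4)^2*(z - 4)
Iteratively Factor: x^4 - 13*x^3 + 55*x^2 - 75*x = (x - 5)*(x^3 - 8*x^2 + 15*x) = (x - 5)^2*(x^2 - 3*x) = (x - 5)^2*(x - 3)*(x)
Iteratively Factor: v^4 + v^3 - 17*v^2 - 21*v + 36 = (v + 3)*(v^3 - 2*v^2 - 11*v + 12) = (v - 1)*(v + 3)*(v^2 - v - 12) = (v - 4)*(v - 1)*(v + 3)*(v + 3)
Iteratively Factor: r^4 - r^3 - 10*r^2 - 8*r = (r + 1)*(r^3 - 2*r^2 - 8*r) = r*(r + 1)*(r^2 - 2*r - 8) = r*(r - 4)*(r + 1)*(r + 2)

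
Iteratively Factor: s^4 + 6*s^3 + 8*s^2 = (s)*(s^3 + 6*s^2 + 8*s) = s^2*(s^2 + 6*s + 8) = s^2*(s + 2)*(s + 4)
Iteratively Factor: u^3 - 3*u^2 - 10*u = (u)*(u^2 - 3*u - 10) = u*(u - 5)*(u + 2)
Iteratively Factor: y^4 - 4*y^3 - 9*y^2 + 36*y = (y + 3)*(y^3 - 7*y^2 + 12*y) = (y - 3)*(y + 3)*(y^2 - 4*y) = y*(y - 3)*(y + 3)*(y - 4)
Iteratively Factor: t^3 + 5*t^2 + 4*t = (t + 1)*(t^2 + 4*t) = (t + 1)*(t + 4)*(t)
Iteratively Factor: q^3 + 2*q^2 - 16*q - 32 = (q + 4)*(q^2 - 2*q - 8) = (q + 2)*(q + 4)*(q - 4)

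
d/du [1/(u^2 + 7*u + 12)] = (-2*u - 7)/(u^2 + 7*u + 12)^2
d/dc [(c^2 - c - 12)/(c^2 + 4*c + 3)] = 5/(c^2 + 2*c + 1)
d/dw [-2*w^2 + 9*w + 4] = 9 - 4*w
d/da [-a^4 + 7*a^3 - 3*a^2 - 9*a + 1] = -4*a^3 + 21*a^2 - 6*a - 9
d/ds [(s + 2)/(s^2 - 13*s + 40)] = (s^2 - 13*s - (s + 2)*(2*s - 13) + 40)/(s^2 - 13*s + 40)^2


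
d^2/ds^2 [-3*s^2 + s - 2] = -6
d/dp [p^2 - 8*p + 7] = 2*p - 8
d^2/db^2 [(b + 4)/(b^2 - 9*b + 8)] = 2*((5 - 3*b)*(b^2 - 9*b + 8) + (b + 4)*(2*b - 9)^2)/(b^2 - 9*b + 8)^3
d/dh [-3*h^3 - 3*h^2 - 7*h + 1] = -9*h^2 - 6*h - 7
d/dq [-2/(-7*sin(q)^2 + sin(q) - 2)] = 2*(1 - 14*sin(q))*cos(q)/(7*sin(q)^2 - sin(q) + 2)^2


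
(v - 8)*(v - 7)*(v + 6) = v^3 - 9*v^2 - 34*v + 336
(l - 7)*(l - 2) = l^2 - 9*l + 14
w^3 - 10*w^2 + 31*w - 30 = (w - 5)*(w - 3)*(w - 2)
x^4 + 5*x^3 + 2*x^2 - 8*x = x*(x - 1)*(x + 2)*(x + 4)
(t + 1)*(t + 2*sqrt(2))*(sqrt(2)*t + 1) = sqrt(2)*t^3 + sqrt(2)*t^2 + 5*t^2 + 2*sqrt(2)*t + 5*t + 2*sqrt(2)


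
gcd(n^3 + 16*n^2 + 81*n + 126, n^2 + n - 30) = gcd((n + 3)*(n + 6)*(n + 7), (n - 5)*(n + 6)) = n + 6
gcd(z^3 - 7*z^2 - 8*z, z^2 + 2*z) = z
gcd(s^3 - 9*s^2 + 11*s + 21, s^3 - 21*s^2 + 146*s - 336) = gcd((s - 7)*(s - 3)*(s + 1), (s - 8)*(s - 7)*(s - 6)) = s - 7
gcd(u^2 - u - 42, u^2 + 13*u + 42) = u + 6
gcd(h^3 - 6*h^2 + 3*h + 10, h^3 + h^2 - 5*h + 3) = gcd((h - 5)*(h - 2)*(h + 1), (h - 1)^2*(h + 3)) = 1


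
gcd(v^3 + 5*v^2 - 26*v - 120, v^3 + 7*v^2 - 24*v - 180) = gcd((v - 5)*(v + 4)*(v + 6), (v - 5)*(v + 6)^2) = v^2 + v - 30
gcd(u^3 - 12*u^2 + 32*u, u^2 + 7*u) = u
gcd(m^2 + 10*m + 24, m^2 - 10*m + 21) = 1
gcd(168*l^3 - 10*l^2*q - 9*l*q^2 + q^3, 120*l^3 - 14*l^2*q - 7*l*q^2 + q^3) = -24*l^2 - 2*l*q + q^2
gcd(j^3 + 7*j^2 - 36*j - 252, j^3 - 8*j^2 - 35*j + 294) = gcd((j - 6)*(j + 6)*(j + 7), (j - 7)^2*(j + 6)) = j + 6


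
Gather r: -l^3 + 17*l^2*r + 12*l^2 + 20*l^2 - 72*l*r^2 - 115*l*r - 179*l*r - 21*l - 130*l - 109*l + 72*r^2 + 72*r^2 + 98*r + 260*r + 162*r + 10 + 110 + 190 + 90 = -l^3 + 32*l^2 - 260*l + r^2*(144 - 72*l) + r*(17*l^2 - 294*l + 520) + 400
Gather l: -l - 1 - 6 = -l - 7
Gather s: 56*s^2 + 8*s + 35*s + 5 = 56*s^2 + 43*s + 5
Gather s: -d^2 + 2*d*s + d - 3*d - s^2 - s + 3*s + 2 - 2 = -d^2 - 2*d - s^2 + s*(2*d + 2)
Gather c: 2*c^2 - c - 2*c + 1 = 2*c^2 - 3*c + 1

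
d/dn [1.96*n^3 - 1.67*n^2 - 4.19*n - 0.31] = 5.88*n^2 - 3.34*n - 4.19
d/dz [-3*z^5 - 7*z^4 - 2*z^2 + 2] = z*(-15*z^3 - 28*z^2 - 4)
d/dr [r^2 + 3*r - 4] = 2*r + 3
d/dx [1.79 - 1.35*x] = -1.35000000000000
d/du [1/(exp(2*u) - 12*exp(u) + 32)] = 2*(6 - exp(u))*exp(u)/(exp(2*u) - 12*exp(u) + 32)^2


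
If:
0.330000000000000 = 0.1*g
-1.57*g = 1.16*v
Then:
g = 3.30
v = -4.47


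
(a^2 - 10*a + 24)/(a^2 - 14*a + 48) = (a - 4)/(a - 8)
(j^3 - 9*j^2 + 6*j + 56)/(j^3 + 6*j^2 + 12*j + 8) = (j^2 - 11*j + 28)/(j^2 + 4*j + 4)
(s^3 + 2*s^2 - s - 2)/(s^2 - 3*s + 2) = (s^2 + 3*s + 2)/(s - 2)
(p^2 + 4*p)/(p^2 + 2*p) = (p + 4)/(p + 2)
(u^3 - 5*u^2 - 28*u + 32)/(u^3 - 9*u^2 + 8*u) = (u + 4)/u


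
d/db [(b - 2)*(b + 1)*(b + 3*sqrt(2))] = 3*b^2 - 2*b + 6*sqrt(2)*b - 3*sqrt(2) - 2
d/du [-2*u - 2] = -2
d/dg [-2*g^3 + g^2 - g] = -6*g^2 + 2*g - 1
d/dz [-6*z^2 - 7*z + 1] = -12*z - 7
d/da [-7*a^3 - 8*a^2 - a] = -21*a^2 - 16*a - 1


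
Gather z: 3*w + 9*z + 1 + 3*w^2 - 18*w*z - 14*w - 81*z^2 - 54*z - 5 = 3*w^2 - 11*w - 81*z^2 + z*(-18*w - 45) - 4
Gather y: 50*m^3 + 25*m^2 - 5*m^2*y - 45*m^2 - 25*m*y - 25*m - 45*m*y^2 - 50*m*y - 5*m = 50*m^3 - 20*m^2 - 45*m*y^2 - 30*m + y*(-5*m^2 - 75*m)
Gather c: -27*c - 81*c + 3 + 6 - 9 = -108*c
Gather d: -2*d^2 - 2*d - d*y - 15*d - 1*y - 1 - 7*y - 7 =-2*d^2 + d*(-y - 17) - 8*y - 8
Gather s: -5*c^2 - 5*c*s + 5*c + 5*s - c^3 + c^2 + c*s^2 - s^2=-c^3 - 4*c^2 + 5*c + s^2*(c - 1) + s*(5 - 5*c)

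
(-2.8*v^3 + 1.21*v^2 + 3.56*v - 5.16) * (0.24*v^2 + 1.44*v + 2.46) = -0.672*v^5 - 3.7416*v^4 - 4.2912*v^3 + 6.8646*v^2 + 1.3272*v - 12.6936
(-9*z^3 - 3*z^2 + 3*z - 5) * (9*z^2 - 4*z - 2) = -81*z^5 + 9*z^4 + 57*z^3 - 51*z^2 + 14*z + 10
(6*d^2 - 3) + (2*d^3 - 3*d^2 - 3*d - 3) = 2*d^3 + 3*d^2 - 3*d - 6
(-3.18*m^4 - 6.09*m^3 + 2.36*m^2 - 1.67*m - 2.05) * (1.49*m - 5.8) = -4.7382*m^5 + 9.3699*m^4 + 38.8384*m^3 - 16.1763*m^2 + 6.6315*m + 11.89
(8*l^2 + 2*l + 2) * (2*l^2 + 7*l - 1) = 16*l^4 + 60*l^3 + 10*l^2 + 12*l - 2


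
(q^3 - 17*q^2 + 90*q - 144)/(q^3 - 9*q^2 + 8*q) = (q^2 - 9*q + 18)/(q*(q - 1))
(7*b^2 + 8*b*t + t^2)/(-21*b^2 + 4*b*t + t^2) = (b + t)/(-3*b + t)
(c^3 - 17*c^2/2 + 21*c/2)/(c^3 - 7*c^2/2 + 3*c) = (c - 7)/(c - 2)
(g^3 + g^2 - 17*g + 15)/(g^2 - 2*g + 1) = (g^2 + 2*g - 15)/(g - 1)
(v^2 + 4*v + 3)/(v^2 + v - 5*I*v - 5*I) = (v + 3)/(v - 5*I)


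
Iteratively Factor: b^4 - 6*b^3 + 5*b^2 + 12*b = (b)*(b^3 - 6*b^2 + 5*b + 12) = b*(b - 3)*(b^2 - 3*b - 4) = b*(b - 3)*(b + 1)*(b - 4)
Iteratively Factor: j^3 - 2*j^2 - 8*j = (j)*(j^2 - 2*j - 8) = j*(j - 4)*(j + 2)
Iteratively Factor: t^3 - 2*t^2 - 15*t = (t - 5)*(t^2 + 3*t) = (t - 5)*(t + 3)*(t)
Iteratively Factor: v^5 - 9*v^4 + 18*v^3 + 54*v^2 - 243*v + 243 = (v - 3)*(v^4 - 6*v^3 + 54*v - 81) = (v - 3)^2*(v^3 - 3*v^2 - 9*v + 27) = (v - 3)^3*(v^2 - 9) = (v - 3)^3*(v + 3)*(v - 3)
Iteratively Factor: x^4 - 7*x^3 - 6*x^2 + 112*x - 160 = (x + 4)*(x^3 - 11*x^2 + 38*x - 40) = (x - 5)*(x + 4)*(x^2 - 6*x + 8) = (x - 5)*(x - 4)*(x + 4)*(x - 2)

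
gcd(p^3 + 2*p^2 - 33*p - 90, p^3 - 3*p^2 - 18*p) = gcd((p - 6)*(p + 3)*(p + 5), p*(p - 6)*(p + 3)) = p^2 - 3*p - 18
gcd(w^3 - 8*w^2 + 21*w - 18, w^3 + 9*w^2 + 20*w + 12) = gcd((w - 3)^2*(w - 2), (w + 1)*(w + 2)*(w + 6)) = 1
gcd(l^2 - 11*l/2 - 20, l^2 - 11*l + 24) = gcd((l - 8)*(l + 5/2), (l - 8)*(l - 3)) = l - 8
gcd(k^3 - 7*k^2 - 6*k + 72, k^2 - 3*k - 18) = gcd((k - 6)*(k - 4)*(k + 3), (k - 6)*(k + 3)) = k^2 - 3*k - 18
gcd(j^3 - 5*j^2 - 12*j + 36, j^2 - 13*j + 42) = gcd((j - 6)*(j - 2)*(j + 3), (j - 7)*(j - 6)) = j - 6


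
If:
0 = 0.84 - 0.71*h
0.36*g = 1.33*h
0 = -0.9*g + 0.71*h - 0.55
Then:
No Solution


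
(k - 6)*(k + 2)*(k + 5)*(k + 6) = k^4 + 7*k^3 - 26*k^2 - 252*k - 360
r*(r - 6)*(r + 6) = r^3 - 36*r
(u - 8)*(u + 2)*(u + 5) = u^3 - u^2 - 46*u - 80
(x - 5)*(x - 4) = x^2 - 9*x + 20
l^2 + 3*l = l*(l + 3)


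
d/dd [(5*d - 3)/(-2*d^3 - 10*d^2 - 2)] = (-5*d^3 - 25*d^2 + d*(3*d + 10)*(5*d - 3) - 5)/(2*(d^3 + 5*d^2 + 1)^2)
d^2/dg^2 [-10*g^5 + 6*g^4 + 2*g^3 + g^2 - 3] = -200*g^3 + 72*g^2 + 12*g + 2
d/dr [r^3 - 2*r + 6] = 3*r^2 - 2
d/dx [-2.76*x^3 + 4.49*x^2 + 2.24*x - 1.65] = -8.28*x^2 + 8.98*x + 2.24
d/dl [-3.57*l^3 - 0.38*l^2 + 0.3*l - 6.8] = -10.71*l^2 - 0.76*l + 0.3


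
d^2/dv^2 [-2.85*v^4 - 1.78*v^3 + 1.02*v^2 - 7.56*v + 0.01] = -34.2*v^2 - 10.68*v + 2.04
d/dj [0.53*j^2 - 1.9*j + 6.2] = 1.06*j - 1.9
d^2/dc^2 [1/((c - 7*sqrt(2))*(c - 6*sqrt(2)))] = 2*(3*c^2 - 39*sqrt(2)*c + 254)/(c^6 - 39*sqrt(2)*c^5 + 1266*c^4 - 10946*sqrt(2)*c^3 + 106344*c^2 - 275184*sqrt(2)*c + 592704)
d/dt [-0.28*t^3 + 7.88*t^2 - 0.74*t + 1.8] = -0.84*t^2 + 15.76*t - 0.74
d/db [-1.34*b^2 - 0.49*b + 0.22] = -2.68*b - 0.49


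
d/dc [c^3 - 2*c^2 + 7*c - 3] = 3*c^2 - 4*c + 7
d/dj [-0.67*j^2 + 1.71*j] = 1.71 - 1.34*j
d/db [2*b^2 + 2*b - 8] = 4*b + 2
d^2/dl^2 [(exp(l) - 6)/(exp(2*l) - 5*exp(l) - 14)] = (exp(4*l) - 19*exp(3*l) + 174*exp(2*l) - 556*exp(l) + 616)*exp(l)/(exp(6*l) - 15*exp(5*l) + 33*exp(4*l) + 295*exp(3*l) - 462*exp(2*l) - 2940*exp(l) - 2744)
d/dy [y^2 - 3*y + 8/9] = 2*y - 3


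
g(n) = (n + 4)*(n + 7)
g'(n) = 2*n + 11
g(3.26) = 74.49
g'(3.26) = 17.52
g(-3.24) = 2.86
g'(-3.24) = 4.52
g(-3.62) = 1.28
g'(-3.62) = 3.76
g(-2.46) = 6.99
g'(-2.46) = 6.08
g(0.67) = 35.82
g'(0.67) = 12.34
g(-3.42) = 2.08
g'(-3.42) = 4.16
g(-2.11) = 9.24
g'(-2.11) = 6.78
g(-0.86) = 19.28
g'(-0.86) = 9.28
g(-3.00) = 4.00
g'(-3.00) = 5.00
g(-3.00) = 4.00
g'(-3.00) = 5.00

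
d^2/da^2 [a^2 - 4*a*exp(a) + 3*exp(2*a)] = -4*a*exp(a) + 12*exp(2*a) - 8*exp(a) + 2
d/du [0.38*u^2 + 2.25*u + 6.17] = 0.76*u + 2.25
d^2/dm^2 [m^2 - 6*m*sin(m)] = 6*m*sin(m) - 12*cos(m) + 2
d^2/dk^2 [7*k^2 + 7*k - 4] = 14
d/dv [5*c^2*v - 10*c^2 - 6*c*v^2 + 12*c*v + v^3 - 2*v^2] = 5*c^2 - 12*c*v + 12*c + 3*v^2 - 4*v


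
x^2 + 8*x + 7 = (x + 1)*(x + 7)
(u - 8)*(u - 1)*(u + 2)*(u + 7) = u^4 - 59*u^2 - 54*u + 112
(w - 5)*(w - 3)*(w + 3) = w^3 - 5*w^2 - 9*w + 45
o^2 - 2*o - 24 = (o - 6)*(o + 4)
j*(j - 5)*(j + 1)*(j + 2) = j^4 - 2*j^3 - 13*j^2 - 10*j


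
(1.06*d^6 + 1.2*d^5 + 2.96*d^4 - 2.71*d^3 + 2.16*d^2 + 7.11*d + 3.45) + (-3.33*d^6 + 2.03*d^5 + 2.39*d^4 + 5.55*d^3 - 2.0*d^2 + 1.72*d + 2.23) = -2.27*d^6 + 3.23*d^5 + 5.35*d^4 + 2.84*d^3 + 0.16*d^2 + 8.83*d + 5.68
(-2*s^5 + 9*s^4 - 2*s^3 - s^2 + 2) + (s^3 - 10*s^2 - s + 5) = -2*s^5 + 9*s^4 - s^3 - 11*s^2 - s + 7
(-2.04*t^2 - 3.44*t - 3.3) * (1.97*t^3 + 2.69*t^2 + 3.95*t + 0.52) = -4.0188*t^5 - 12.2644*t^4 - 23.8126*t^3 - 23.5258*t^2 - 14.8238*t - 1.716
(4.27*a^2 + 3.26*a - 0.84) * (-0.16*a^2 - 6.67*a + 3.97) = -0.6832*a^4 - 29.0025*a^3 - 4.6579*a^2 + 18.545*a - 3.3348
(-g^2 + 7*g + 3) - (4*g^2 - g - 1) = -5*g^2 + 8*g + 4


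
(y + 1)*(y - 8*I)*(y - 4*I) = y^3 + y^2 - 12*I*y^2 - 32*y - 12*I*y - 32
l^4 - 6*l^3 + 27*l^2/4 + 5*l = l*(l - 4)*(l - 5/2)*(l + 1/2)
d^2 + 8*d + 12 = (d + 2)*(d + 6)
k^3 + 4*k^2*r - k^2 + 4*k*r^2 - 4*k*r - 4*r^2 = (k - 1)*(k + 2*r)^2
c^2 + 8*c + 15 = (c + 3)*(c + 5)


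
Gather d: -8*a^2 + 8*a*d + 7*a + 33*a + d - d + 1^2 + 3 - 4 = -8*a^2 + 8*a*d + 40*a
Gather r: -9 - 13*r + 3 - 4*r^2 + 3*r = -4*r^2 - 10*r - 6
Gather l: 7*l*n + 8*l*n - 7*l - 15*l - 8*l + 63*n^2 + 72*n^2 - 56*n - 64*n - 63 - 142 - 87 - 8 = l*(15*n - 30) + 135*n^2 - 120*n - 300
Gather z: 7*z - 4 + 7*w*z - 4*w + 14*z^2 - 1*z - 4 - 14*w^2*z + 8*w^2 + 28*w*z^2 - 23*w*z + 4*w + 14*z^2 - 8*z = 8*w^2 + z^2*(28*w + 28) + z*(-14*w^2 - 16*w - 2) - 8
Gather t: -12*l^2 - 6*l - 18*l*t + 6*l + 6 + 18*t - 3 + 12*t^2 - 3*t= -12*l^2 + 12*t^2 + t*(15 - 18*l) + 3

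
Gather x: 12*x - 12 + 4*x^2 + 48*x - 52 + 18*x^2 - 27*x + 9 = 22*x^2 + 33*x - 55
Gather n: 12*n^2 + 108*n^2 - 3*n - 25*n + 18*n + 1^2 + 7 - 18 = 120*n^2 - 10*n - 10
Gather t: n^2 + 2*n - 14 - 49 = n^2 + 2*n - 63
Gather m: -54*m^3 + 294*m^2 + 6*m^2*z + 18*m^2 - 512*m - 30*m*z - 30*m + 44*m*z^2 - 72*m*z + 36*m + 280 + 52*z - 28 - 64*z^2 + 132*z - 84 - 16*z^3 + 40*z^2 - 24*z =-54*m^3 + m^2*(6*z + 312) + m*(44*z^2 - 102*z - 506) - 16*z^3 - 24*z^2 + 160*z + 168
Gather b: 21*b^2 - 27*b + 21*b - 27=21*b^2 - 6*b - 27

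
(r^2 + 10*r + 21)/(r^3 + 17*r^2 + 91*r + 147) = 1/(r + 7)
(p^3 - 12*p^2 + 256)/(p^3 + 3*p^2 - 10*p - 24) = (p^2 - 16*p + 64)/(p^2 - p - 6)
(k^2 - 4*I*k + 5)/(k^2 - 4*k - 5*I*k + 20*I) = (k + I)/(k - 4)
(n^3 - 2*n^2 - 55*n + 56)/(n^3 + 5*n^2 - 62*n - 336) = (n - 1)/(n + 6)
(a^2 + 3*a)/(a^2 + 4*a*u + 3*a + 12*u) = a/(a + 4*u)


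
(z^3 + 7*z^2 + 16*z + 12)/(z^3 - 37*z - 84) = (z^2 + 4*z + 4)/(z^2 - 3*z - 28)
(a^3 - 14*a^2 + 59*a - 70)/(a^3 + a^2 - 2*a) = (a^3 - 14*a^2 + 59*a - 70)/(a*(a^2 + a - 2))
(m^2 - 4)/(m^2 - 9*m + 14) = (m + 2)/(m - 7)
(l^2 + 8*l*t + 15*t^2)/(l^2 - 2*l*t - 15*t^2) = (-l - 5*t)/(-l + 5*t)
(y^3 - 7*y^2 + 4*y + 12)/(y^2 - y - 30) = (y^2 - y - 2)/(y + 5)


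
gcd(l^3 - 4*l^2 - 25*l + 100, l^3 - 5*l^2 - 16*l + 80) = l^2 - 9*l + 20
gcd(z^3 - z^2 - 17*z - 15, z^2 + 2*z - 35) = z - 5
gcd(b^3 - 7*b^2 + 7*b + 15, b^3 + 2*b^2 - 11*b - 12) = b^2 - 2*b - 3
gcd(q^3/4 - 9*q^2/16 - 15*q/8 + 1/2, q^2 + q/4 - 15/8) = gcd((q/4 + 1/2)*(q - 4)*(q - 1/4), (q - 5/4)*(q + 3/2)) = 1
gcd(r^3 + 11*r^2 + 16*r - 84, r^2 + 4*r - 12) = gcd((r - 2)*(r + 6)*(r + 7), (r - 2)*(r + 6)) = r^2 + 4*r - 12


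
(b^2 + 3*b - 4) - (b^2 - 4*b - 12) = 7*b + 8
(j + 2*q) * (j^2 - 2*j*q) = j^3 - 4*j*q^2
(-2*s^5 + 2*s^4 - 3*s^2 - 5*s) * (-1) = 2*s^5 - 2*s^4 + 3*s^2 + 5*s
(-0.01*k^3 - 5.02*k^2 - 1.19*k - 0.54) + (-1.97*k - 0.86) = -0.01*k^3 - 5.02*k^2 - 3.16*k - 1.4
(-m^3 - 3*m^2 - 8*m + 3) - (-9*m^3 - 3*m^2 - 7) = 8*m^3 - 8*m + 10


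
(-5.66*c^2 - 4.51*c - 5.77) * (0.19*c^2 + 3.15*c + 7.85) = -1.0754*c^4 - 18.6859*c^3 - 59.7338*c^2 - 53.579*c - 45.2945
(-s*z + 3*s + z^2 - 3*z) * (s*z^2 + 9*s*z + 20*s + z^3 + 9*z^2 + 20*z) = -s^2*z^3 - 6*s^2*z^2 + 7*s^2*z + 60*s^2 + z^5 + 6*z^4 - 7*z^3 - 60*z^2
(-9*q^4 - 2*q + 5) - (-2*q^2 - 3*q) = -9*q^4 + 2*q^2 + q + 5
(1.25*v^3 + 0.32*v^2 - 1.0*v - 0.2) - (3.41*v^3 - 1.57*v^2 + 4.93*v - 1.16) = -2.16*v^3 + 1.89*v^2 - 5.93*v + 0.96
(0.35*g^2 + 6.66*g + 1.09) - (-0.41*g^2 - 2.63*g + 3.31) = 0.76*g^2 + 9.29*g - 2.22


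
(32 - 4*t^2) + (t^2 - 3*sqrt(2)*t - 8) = -3*t^2 - 3*sqrt(2)*t + 24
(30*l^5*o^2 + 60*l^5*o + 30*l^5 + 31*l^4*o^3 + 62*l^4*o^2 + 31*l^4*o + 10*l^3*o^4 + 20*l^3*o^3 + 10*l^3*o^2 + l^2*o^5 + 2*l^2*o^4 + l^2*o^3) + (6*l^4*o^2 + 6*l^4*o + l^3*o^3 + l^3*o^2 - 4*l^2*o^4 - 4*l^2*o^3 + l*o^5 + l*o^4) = 30*l^5*o^2 + 60*l^5*o + 30*l^5 + 31*l^4*o^3 + 68*l^4*o^2 + 37*l^4*o + 10*l^3*o^4 + 21*l^3*o^3 + 11*l^3*o^2 + l^2*o^5 - 2*l^2*o^4 - 3*l^2*o^3 + l*o^5 + l*o^4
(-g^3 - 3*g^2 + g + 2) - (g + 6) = -g^3 - 3*g^2 - 4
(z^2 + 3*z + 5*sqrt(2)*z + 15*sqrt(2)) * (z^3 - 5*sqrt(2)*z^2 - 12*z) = z^5 + 3*z^4 - 62*z^3 - 186*z^2 - 60*sqrt(2)*z^2 - 180*sqrt(2)*z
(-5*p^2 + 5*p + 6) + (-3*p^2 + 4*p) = -8*p^2 + 9*p + 6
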